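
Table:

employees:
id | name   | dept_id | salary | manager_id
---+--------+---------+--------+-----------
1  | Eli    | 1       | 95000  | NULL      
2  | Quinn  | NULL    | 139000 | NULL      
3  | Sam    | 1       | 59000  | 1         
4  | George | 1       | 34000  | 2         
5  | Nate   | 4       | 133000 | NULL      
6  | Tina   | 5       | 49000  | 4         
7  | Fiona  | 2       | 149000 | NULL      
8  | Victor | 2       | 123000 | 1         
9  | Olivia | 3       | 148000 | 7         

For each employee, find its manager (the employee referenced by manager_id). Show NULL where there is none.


This is a self-join: employees is joined to a second copy of itself, matching each row's manager_id to another row's id. Use LEFT JOIN so rows with manager_id=NULL are kept.
  - employee 1 (Eli): manager_id=NULL -> NULL
  - employee 2 (Quinn): manager_id=NULL -> NULL
  - employee 3 (Sam): manager_id=1 -> Eli
  - employee 4 (George): manager_id=2 -> Quinn
  - employee 5 (Nate): manager_id=NULL -> NULL
  - employee 6 (Tina): manager_id=4 -> George
  - employee 7 (Fiona): manager_id=NULL -> NULL
  - employee 8 (Victor): manager_id=1 -> Eli
  - employee 9 (Olivia): manager_id=7 -> Fiona

SQL:
SELECT a.name AS item, b.name AS manager
FROM employees a
LEFT JOIN employees b ON a.manager_id = b.id

Result:
item   | manager
-------+--------
Eli    | NULL   
Quinn  | NULL   
Sam    | Eli    
George | Quinn  
Nate   | NULL   
Tina   | George 
Fiona  | NULL   
Victor | Eli    
Olivia | Fiona  


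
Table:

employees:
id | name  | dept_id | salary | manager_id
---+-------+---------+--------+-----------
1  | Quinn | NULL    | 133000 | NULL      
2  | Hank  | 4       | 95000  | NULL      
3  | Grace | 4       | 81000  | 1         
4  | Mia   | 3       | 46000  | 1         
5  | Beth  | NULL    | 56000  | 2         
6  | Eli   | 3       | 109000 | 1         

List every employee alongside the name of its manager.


This is a self-join: employees is joined to a second copy of itself, matching each row's manager_id to another row's id. Use LEFT JOIN so rows with manager_id=NULL are kept.
  - employee 1 (Quinn): manager_id=NULL -> NULL
  - employee 2 (Hank): manager_id=NULL -> NULL
  - employee 3 (Grace): manager_id=1 -> Quinn
  - employee 4 (Mia): manager_id=1 -> Quinn
  - employee 5 (Beth): manager_id=2 -> Hank
  - employee 6 (Eli): manager_id=1 -> Quinn

SQL:
SELECT a.name AS item, b.name AS manager
FROM employees a
LEFT JOIN employees b ON a.manager_id = b.id

Result:
item  | manager
------+--------
Quinn | NULL   
Hank  | NULL   
Grace | Quinn  
Mia   | Quinn  
Beth  | Hank   
Eli   | Quinn  


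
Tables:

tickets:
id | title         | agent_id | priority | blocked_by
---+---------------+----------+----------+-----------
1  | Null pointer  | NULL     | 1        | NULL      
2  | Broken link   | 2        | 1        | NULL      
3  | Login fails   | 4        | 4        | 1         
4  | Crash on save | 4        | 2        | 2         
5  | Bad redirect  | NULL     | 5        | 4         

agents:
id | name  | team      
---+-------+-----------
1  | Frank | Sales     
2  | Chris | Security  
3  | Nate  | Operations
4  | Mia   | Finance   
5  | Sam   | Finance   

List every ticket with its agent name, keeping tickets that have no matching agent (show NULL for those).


LEFT JOIN keeps every row from tickets (the left table); where agent_id has no match in agents, the agent columns become NULL. Walk through each ticket:
  - ticket 1 (Null pointer): agent_id=NULL, no match -> kept with NULL
  - ticket 2 (Broken link): agent_id=2 -> matches Chris
  - ticket 3 (Login fails): agent_id=4 -> matches Mia
  - ticket 4 (Crash on save): agent_id=4 -> matches Mia
  - ticket 5 (Bad redirect): agent_id=NULL, no match -> kept with NULL
All 5 rows appear; 2 have NULL agent.

SQL:
SELECT a.title, b.name AS agent
FROM tickets a
LEFT JOIN agents b ON a.agent_id = b.id

Result:
title         | agent
--------------+------
Null pointer  | NULL 
Broken link   | Chris
Login fails   | Mia  
Crash on save | Mia  
Bad redirect  | NULL 


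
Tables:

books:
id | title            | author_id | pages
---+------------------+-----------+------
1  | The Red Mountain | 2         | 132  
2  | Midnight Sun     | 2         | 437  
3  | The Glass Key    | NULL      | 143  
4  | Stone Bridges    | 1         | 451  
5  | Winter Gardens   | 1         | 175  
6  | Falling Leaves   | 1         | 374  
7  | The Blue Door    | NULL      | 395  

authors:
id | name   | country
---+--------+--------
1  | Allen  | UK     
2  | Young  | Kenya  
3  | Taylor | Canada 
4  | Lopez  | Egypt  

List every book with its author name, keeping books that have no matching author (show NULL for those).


LEFT JOIN keeps every row from books (the left table); where author_id has no match in authors, the author columns become NULL. Walk through each book:
  - book 1 (The Red Mountain): author_id=2 -> matches Young
  - book 2 (Midnight Sun): author_id=2 -> matches Young
  - book 3 (The Glass Key): author_id=NULL, no match -> kept with NULL
  - book 4 (Stone Bridges): author_id=1 -> matches Allen
  - book 5 (Winter Gardens): author_id=1 -> matches Allen
  - book 6 (Falling Leaves): author_id=1 -> matches Allen
  - book 7 (The Blue Door): author_id=NULL, no match -> kept with NULL
All 7 rows appear; 2 have NULL author.

SQL:
SELECT a.title, b.name AS author
FROM books a
LEFT JOIN authors b ON a.author_id = b.id

Result:
title            | author
-----------------+-------
The Red Mountain | Young 
Midnight Sun     | Young 
The Glass Key    | NULL  
Stone Bridges    | Allen 
Winter Gardens   | Allen 
Falling Leaves   | Allen 
The Blue Door    | NULL  


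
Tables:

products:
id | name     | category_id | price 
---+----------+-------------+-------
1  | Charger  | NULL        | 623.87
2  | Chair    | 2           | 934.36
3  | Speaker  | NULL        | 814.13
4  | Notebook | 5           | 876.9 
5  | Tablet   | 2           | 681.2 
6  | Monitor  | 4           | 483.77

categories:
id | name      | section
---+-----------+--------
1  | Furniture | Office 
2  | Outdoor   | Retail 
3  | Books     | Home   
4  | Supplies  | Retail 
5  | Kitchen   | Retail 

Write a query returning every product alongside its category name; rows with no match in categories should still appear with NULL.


LEFT JOIN keeps every row from products (the left table); where category_id has no match in categories, the category columns become NULL. Walk through each product:
  - product 1 (Charger): category_id=NULL, no match -> kept with NULL
  - product 2 (Chair): category_id=2 -> matches Outdoor
  - product 3 (Speaker): category_id=NULL, no match -> kept with NULL
  - product 4 (Notebook): category_id=5 -> matches Kitchen
  - product 5 (Tablet): category_id=2 -> matches Outdoor
  - product 6 (Monitor): category_id=4 -> matches Supplies
All 6 rows appear; 2 have NULL category.

SQL:
SELECT a.name, b.name AS category
FROM products a
LEFT JOIN categories b ON a.category_id = b.id

Result:
name     | category
---------+---------
Charger  | NULL    
Chair    | Outdoor 
Speaker  | NULL    
Notebook | Kitchen 
Tablet   | Outdoor 
Monitor  | Supplies


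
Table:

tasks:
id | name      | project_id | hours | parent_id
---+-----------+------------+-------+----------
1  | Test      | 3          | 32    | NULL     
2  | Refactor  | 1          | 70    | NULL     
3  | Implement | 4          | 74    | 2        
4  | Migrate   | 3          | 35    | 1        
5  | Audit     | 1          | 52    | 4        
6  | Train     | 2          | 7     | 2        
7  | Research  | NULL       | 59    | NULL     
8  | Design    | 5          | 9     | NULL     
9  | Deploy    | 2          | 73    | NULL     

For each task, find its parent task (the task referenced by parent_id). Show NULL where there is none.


This is a self-join: tasks is joined to a second copy of itself, matching each row's parent_id to another row's id. Use LEFT JOIN so rows with parent_id=NULL are kept.
  - task 1 (Test): parent_id=NULL -> NULL
  - task 2 (Refactor): parent_id=NULL -> NULL
  - task 3 (Implement): parent_id=2 -> Refactor
  - task 4 (Migrate): parent_id=1 -> Test
  - task 5 (Audit): parent_id=4 -> Migrate
  - task 6 (Train): parent_id=2 -> Refactor
  - task 7 (Research): parent_id=NULL -> NULL
  - task 8 (Design): parent_id=NULL -> NULL
  - task 9 (Deploy): parent_id=NULL -> NULL

SQL:
SELECT a.name AS item, b.name AS parent
FROM tasks a
LEFT JOIN tasks b ON a.parent_id = b.id

Result:
item      | parent  
----------+---------
Test      | NULL    
Refactor  | NULL    
Implement | Refactor
Migrate   | Test    
Audit     | Migrate 
Train     | Refactor
Research  | NULL    
Design    | NULL    
Deploy    | NULL    


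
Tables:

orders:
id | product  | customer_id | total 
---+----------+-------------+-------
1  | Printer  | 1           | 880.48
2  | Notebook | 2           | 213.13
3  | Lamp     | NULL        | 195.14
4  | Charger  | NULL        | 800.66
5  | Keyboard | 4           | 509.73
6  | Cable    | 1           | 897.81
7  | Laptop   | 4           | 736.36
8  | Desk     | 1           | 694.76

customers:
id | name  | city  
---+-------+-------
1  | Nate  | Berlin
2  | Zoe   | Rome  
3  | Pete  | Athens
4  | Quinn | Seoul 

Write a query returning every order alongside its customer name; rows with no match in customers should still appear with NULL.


LEFT JOIN keeps every row from orders (the left table); where customer_id has no match in customers, the customer columns become NULL. Walk through each order:
  - order 1 (Printer): customer_id=1 -> matches Nate
  - order 2 (Notebook): customer_id=2 -> matches Zoe
  - order 3 (Lamp): customer_id=NULL, no match -> kept with NULL
  - order 4 (Charger): customer_id=NULL, no match -> kept with NULL
  - order 5 (Keyboard): customer_id=4 -> matches Quinn
  - order 6 (Cable): customer_id=1 -> matches Nate
  - order 7 (Laptop): customer_id=4 -> matches Quinn
  - order 8 (Desk): customer_id=1 -> matches Nate
All 8 rows appear; 2 have NULL customer.

SQL:
SELECT a.product, b.name AS customer
FROM orders a
LEFT JOIN customers b ON a.customer_id = b.id

Result:
product  | customer
---------+---------
Printer  | Nate    
Notebook | Zoe     
Lamp     | NULL    
Charger  | NULL    
Keyboard | Quinn   
Cable    | Nate    
Laptop   | Quinn   
Desk     | Nate    


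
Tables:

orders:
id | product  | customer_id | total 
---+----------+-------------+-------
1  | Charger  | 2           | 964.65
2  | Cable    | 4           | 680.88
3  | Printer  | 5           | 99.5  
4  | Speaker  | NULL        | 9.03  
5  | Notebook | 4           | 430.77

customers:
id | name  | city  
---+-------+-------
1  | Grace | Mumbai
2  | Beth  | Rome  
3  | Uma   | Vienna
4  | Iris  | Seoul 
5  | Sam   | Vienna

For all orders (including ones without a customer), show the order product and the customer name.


LEFT JOIN keeps every row from orders (the left table); where customer_id has no match in customers, the customer columns become NULL. Walk through each order:
  - order 1 (Charger): customer_id=2 -> matches Beth
  - order 2 (Cable): customer_id=4 -> matches Iris
  - order 3 (Printer): customer_id=5 -> matches Sam
  - order 4 (Speaker): customer_id=NULL, no match -> kept with NULL
  - order 5 (Notebook): customer_id=4 -> matches Iris
All 5 rows appear; 1 has NULL customer.

SQL:
SELECT a.product, b.name AS customer
FROM orders a
LEFT JOIN customers b ON a.customer_id = b.id

Result:
product  | customer
---------+---------
Charger  | Beth    
Cable    | Iris    
Printer  | Sam     
Speaker  | NULL    
Notebook | Iris    


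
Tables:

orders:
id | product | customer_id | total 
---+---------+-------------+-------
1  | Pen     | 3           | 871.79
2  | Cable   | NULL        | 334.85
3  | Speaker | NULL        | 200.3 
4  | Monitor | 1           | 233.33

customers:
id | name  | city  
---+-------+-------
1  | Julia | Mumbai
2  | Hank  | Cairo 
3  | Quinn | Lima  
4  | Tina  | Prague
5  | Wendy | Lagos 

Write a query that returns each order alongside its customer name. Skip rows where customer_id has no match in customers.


INNER JOIN keeps only orders rows whose customer_id matches an id in customers. Walk through each order:
  - order 1 (Pen): customer_id=3 -> matches Quinn
  - order 2 (Cable): customer_id=NULL, no match -> dropped
  - order 3 (Speaker): customer_id=NULL, no match -> dropped
  - order 4 (Monitor): customer_id=1 -> matches Julia
So 2 of 4 rows are dropped.

SQL:
SELECT a.product, b.name AS customer
FROM orders a
INNER JOIN customers b ON a.customer_id = b.id

Result:
product | customer
--------+---------
Pen     | Quinn   
Monitor | Julia   


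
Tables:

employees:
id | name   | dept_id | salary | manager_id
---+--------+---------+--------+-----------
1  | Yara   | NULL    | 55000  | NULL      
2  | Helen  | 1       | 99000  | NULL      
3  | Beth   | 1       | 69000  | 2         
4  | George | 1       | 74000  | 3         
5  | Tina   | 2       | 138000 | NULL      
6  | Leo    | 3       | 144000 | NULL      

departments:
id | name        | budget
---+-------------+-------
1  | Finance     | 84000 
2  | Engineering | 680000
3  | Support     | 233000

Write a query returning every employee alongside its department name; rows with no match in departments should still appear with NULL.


LEFT JOIN keeps every row from employees (the left table); where dept_id has no match in departments, the department columns become NULL. Walk through each employee:
  - employee 1 (Yara): dept_id=NULL, no match -> kept with NULL
  - employee 2 (Helen): dept_id=1 -> matches Finance
  - employee 3 (Beth): dept_id=1 -> matches Finance
  - employee 4 (George): dept_id=1 -> matches Finance
  - employee 5 (Tina): dept_id=2 -> matches Engineering
  - employee 6 (Leo): dept_id=3 -> matches Support
All 6 rows appear; 1 has NULL department.

SQL:
SELECT a.name, b.name AS department
FROM employees a
LEFT JOIN departments b ON a.dept_id = b.id

Result:
name   | department 
-------+------------
Yara   | NULL       
Helen  | Finance    
Beth   | Finance    
George | Finance    
Tina   | Engineering
Leo    | Support    


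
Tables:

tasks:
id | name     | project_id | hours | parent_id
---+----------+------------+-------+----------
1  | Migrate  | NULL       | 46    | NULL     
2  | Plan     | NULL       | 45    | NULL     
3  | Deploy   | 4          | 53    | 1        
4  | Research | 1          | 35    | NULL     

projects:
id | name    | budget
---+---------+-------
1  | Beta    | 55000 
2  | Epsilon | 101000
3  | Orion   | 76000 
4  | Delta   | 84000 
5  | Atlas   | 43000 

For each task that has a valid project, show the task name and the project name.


INNER JOIN keeps only tasks rows whose project_id matches an id in projects. Walk through each task:
  - task 1 (Migrate): project_id=NULL, no match -> dropped
  - task 2 (Plan): project_id=NULL, no match -> dropped
  - task 3 (Deploy): project_id=4 -> matches Delta
  - task 4 (Research): project_id=1 -> matches Beta
So 2 of 4 rows are dropped.

SQL:
SELECT a.name, b.name AS project
FROM tasks a
INNER JOIN projects b ON a.project_id = b.id

Result:
name     | project
---------+--------
Deploy   | Delta  
Research | Beta   


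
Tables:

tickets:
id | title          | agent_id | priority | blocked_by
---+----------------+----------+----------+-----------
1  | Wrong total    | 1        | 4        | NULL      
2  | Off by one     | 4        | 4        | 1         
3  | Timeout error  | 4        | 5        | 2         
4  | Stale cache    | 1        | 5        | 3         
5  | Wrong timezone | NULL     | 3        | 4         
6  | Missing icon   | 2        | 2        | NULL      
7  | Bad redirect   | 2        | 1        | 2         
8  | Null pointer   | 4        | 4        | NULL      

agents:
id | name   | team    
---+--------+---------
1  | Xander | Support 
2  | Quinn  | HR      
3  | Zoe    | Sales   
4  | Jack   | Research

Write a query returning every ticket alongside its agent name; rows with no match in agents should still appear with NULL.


LEFT JOIN keeps every row from tickets (the left table); where agent_id has no match in agents, the agent columns become NULL. Walk through each ticket:
  - ticket 1 (Wrong total): agent_id=1 -> matches Xander
  - ticket 2 (Off by one): agent_id=4 -> matches Jack
  - ticket 3 (Timeout error): agent_id=4 -> matches Jack
  - ticket 4 (Stale cache): agent_id=1 -> matches Xander
  - ticket 5 (Wrong timezone): agent_id=NULL, no match -> kept with NULL
  - ticket 6 (Missing icon): agent_id=2 -> matches Quinn
  - ticket 7 (Bad redirect): agent_id=2 -> matches Quinn
  - ticket 8 (Null pointer): agent_id=4 -> matches Jack
All 8 rows appear; 1 has NULL agent.

SQL:
SELECT a.title, b.name AS agent
FROM tickets a
LEFT JOIN agents b ON a.agent_id = b.id

Result:
title          | agent 
---------------+-------
Wrong total    | Xander
Off by one     | Jack  
Timeout error  | Jack  
Stale cache    | Xander
Wrong timezone | NULL  
Missing icon   | Quinn 
Bad redirect   | Quinn 
Null pointer   | Jack  


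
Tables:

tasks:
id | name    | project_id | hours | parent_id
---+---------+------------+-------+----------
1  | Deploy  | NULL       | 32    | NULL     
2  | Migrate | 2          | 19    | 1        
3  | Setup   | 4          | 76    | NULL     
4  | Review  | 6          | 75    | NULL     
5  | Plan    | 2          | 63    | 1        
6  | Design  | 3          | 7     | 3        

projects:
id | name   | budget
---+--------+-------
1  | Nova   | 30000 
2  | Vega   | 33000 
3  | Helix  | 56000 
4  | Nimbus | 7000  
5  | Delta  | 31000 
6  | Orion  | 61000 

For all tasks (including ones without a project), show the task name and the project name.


LEFT JOIN keeps every row from tasks (the left table); where project_id has no match in projects, the project columns become NULL. Walk through each task:
  - task 1 (Deploy): project_id=NULL, no match -> kept with NULL
  - task 2 (Migrate): project_id=2 -> matches Vega
  - task 3 (Setup): project_id=4 -> matches Nimbus
  - task 4 (Review): project_id=6 -> matches Orion
  - task 5 (Plan): project_id=2 -> matches Vega
  - task 6 (Design): project_id=3 -> matches Helix
All 6 rows appear; 1 has NULL project.

SQL:
SELECT a.name, b.name AS project
FROM tasks a
LEFT JOIN projects b ON a.project_id = b.id

Result:
name    | project
--------+--------
Deploy  | NULL   
Migrate | Vega   
Setup   | Nimbus 
Review  | Orion  
Plan    | Vega   
Design  | Helix  


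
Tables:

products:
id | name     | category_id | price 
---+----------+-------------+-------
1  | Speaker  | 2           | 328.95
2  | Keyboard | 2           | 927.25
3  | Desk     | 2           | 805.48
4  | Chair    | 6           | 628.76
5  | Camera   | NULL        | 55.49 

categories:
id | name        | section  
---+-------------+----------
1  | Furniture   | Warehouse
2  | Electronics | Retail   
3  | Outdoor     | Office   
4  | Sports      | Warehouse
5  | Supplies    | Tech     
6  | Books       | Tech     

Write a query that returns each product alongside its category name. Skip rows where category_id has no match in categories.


INNER JOIN keeps only products rows whose category_id matches an id in categories. Walk through each product:
  - product 1 (Speaker): category_id=2 -> matches Electronics
  - product 2 (Keyboard): category_id=2 -> matches Electronics
  - product 3 (Desk): category_id=2 -> matches Electronics
  - product 4 (Chair): category_id=6 -> matches Books
  - product 5 (Camera): category_id=NULL, no match -> dropped
So 1 of 5 rows is dropped.

SQL:
SELECT a.name, b.name AS category
FROM products a
INNER JOIN categories b ON a.category_id = b.id

Result:
name     | category   
---------+------------
Speaker  | Electronics
Keyboard | Electronics
Desk     | Electronics
Chair    | Books      


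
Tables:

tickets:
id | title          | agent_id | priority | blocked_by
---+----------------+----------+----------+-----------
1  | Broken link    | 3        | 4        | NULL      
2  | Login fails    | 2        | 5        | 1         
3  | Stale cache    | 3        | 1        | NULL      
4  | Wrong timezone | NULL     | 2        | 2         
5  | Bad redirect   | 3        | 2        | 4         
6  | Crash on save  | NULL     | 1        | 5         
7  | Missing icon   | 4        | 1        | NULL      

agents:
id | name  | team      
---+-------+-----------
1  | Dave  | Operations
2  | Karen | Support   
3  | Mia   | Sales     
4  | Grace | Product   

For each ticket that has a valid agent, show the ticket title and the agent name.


INNER JOIN keeps only tickets rows whose agent_id matches an id in agents. Walk through each ticket:
  - ticket 1 (Broken link): agent_id=3 -> matches Mia
  - ticket 2 (Login fails): agent_id=2 -> matches Karen
  - ticket 3 (Stale cache): agent_id=3 -> matches Mia
  - ticket 4 (Wrong timezone): agent_id=NULL, no match -> dropped
  - ticket 5 (Bad redirect): agent_id=3 -> matches Mia
  - ticket 6 (Crash on save): agent_id=NULL, no match -> dropped
  - ticket 7 (Missing icon): agent_id=4 -> matches Grace
So 2 of 7 rows are dropped.

SQL:
SELECT a.title, b.name AS agent
FROM tickets a
INNER JOIN agents b ON a.agent_id = b.id

Result:
title        | agent
-------------+------
Broken link  | Mia  
Login fails  | Karen
Stale cache  | Mia  
Bad redirect | Mia  
Missing icon | Grace


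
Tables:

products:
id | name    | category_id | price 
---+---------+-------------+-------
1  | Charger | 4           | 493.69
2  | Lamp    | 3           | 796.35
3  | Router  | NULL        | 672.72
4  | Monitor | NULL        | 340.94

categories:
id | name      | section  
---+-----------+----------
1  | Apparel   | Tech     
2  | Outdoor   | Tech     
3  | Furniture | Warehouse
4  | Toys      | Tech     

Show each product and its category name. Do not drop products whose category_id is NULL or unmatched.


LEFT JOIN keeps every row from products (the left table); where category_id has no match in categories, the category columns become NULL. Walk through each product:
  - product 1 (Charger): category_id=4 -> matches Toys
  - product 2 (Lamp): category_id=3 -> matches Furniture
  - product 3 (Router): category_id=NULL, no match -> kept with NULL
  - product 4 (Monitor): category_id=NULL, no match -> kept with NULL
All 4 rows appear; 2 have NULL category.

SQL:
SELECT a.name, b.name AS category
FROM products a
LEFT JOIN categories b ON a.category_id = b.id

Result:
name    | category 
--------+----------
Charger | Toys     
Lamp    | Furniture
Router  | NULL     
Monitor | NULL     


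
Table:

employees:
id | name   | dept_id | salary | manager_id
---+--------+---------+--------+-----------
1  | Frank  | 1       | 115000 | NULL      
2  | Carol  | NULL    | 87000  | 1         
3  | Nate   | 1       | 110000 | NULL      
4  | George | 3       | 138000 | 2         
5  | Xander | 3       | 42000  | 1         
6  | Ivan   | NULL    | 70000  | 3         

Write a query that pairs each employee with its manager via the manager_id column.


This is a self-join: employees is joined to a second copy of itself, matching each row's manager_id to another row's id. Use LEFT JOIN so rows with manager_id=NULL are kept.
  - employee 1 (Frank): manager_id=NULL -> NULL
  - employee 2 (Carol): manager_id=1 -> Frank
  - employee 3 (Nate): manager_id=NULL -> NULL
  - employee 4 (George): manager_id=2 -> Carol
  - employee 5 (Xander): manager_id=1 -> Frank
  - employee 6 (Ivan): manager_id=3 -> Nate

SQL:
SELECT a.name AS item, b.name AS manager
FROM employees a
LEFT JOIN employees b ON a.manager_id = b.id

Result:
item   | manager
-------+--------
Frank  | NULL   
Carol  | Frank  
Nate   | NULL   
George | Carol  
Xander | Frank  
Ivan   | Nate   


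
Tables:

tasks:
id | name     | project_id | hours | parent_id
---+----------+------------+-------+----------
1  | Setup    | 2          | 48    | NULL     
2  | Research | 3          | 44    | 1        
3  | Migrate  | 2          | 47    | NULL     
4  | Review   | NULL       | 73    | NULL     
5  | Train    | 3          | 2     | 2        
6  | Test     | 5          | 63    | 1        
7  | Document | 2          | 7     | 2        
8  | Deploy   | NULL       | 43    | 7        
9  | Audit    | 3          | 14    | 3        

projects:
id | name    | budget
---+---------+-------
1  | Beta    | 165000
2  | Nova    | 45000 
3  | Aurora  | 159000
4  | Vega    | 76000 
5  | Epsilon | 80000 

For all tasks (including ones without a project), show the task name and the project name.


LEFT JOIN keeps every row from tasks (the left table); where project_id has no match in projects, the project columns become NULL. Walk through each task:
  - task 1 (Setup): project_id=2 -> matches Nova
  - task 2 (Research): project_id=3 -> matches Aurora
  - task 3 (Migrate): project_id=2 -> matches Nova
  - task 4 (Review): project_id=NULL, no match -> kept with NULL
  - task 5 (Train): project_id=3 -> matches Aurora
  - task 6 (Test): project_id=5 -> matches Epsilon
  - task 7 (Document): project_id=2 -> matches Nova
  - task 8 (Deploy): project_id=NULL, no match -> kept with NULL
  - task 9 (Audit): project_id=3 -> matches Aurora
All 9 rows appear; 2 have NULL project.

SQL:
SELECT a.name, b.name AS project
FROM tasks a
LEFT JOIN projects b ON a.project_id = b.id

Result:
name     | project
---------+--------
Setup    | Nova   
Research | Aurora 
Migrate  | Nova   
Review   | NULL   
Train    | Aurora 
Test     | Epsilon
Document | Nova   
Deploy   | NULL   
Audit    | Aurora 


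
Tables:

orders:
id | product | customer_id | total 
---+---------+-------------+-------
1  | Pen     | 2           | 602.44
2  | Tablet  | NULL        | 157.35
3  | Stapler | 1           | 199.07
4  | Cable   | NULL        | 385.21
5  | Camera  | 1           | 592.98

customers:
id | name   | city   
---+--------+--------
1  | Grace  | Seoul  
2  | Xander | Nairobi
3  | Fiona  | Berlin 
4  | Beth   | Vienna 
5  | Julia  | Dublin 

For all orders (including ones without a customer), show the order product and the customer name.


LEFT JOIN keeps every row from orders (the left table); where customer_id has no match in customers, the customer columns become NULL. Walk through each order:
  - order 1 (Pen): customer_id=2 -> matches Xander
  - order 2 (Tablet): customer_id=NULL, no match -> kept with NULL
  - order 3 (Stapler): customer_id=1 -> matches Grace
  - order 4 (Cable): customer_id=NULL, no match -> kept with NULL
  - order 5 (Camera): customer_id=1 -> matches Grace
All 5 rows appear; 2 have NULL customer.

SQL:
SELECT a.product, b.name AS customer
FROM orders a
LEFT JOIN customers b ON a.customer_id = b.id

Result:
product | customer
--------+---------
Pen     | Xander  
Tablet  | NULL    
Stapler | Grace   
Cable   | NULL    
Camera  | Grace   


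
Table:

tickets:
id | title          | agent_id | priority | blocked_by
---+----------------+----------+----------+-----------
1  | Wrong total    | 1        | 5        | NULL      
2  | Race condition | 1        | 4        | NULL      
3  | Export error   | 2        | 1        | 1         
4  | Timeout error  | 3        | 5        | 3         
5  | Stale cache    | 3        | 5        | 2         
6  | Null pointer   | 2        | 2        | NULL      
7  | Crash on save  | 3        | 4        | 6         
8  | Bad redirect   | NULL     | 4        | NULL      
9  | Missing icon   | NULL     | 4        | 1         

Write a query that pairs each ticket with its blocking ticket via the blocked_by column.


This is a self-join: tickets is joined to a second copy of itself, matching each row's blocked_by to another row's id. Use LEFT JOIN so rows with blocked_by=NULL are kept.
  - ticket 1 (Wrong total): blocked_by=NULL -> NULL
  - ticket 2 (Race condition): blocked_by=NULL -> NULL
  - ticket 3 (Export error): blocked_by=1 -> Wrong total
  - ticket 4 (Timeout error): blocked_by=3 -> Export error
  - ticket 5 (Stale cache): blocked_by=2 -> Race condition
  - ticket 6 (Null pointer): blocked_by=NULL -> NULL
  - ticket 7 (Crash on save): blocked_by=6 -> Null pointer
  - ticket 8 (Bad redirect): blocked_by=NULL -> NULL
  - ticket 9 (Missing icon): blocked_by=1 -> Wrong total

SQL:
SELECT a.title AS item, b.title AS blocked_by
FROM tickets a
LEFT JOIN tickets b ON a.blocked_by = b.id

Result:
item           | blocked_by    
---------------+---------------
Wrong total    | NULL          
Race condition | NULL          
Export error   | Wrong total   
Timeout error  | Export error  
Stale cache    | Race condition
Null pointer   | NULL          
Crash on save  | Null pointer  
Bad redirect   | NULL          
Missing icon   | Wrong total   


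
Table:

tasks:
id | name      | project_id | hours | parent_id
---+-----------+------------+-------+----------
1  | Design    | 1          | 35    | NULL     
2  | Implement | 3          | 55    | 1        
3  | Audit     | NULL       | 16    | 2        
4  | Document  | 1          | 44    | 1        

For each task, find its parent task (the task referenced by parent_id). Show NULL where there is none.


This is a self-join: tasks is joined to a second copy of itself, matching each row's parent_id to another row's id. Use LEFT JOIN so rows with parent_id=NULL are kept.
  - task 1 (Design): parent_id=NULL -> NULL
  - task 2 (Implement): parent_id=1 -> Design
  - task 3 (Audit): parent_id=2 -> Implement
  - task 4 (Document): parent_id=1 -> Design

SQL:
SELECT a.name AS item, b.name AS parent
FROM tasks a
LEFT JOIN tasks b ON a.parent_id = b.id

Result:
item      | parent   
----------+----------
Design    | NULL     
Implement | Design   
Audit     | Implement
Document  | Design   


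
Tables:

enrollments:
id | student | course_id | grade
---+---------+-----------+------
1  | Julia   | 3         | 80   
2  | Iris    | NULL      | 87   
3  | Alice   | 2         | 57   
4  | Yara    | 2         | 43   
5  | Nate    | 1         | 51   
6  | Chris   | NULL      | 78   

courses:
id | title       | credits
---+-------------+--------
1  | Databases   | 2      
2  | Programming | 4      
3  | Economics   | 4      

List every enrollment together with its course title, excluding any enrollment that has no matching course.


INNER JOIN keeps only enrollments rows whose course_id matches an id in courses. Walk through each enrollment:
  - enrollment 1 (Julia): course_id=3 -> matches Economics
  - enrollment 2 (Iris): course_id=NULL, no match -> dropped
  - enrollment 3 (Alice): course_id=2 -> matches Programming
  - enrollment 4 (Yara): course_id=2 -> matches Programming
  - enrollment 5 (Nate): course_id=1 -> matches Databases
  - enrollment 6 (Chris): course_id=NULL, no match -> dropped
So 2 of 6 rows are dropped.

SQL:
SELECT a.student, b.title AS course
FROM enrollments a
INNER JOIN courses b ON a.course_id = b.id

Result:
student | course     
--------+------------
Julia   | Economics  
Alice   | Programming
Yara    | Programming
Nate    | Databases  


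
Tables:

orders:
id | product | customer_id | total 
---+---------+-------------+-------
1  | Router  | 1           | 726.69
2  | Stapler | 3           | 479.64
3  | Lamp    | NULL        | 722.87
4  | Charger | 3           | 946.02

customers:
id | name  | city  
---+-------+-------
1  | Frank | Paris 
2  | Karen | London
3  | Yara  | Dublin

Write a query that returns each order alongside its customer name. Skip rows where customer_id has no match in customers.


INNER JOIN keeps only orders rows whose customer_id matches an id in customers. Walk through each order:
  - order 1 (Router): customer_id=1 -> matches Frank
  - order 2 (Stapler): customer_id=3 -> matches Yara
  - order 3 (Lamp): customer_id=NULL, no match -> dropped
  - order 4 (Charger): customer_id=3 -> matches Yara
So 1 of 4 rows is dropped.

SQL:
SELECT a.product, b.name AS customer
FROM orders a
INNER JOIN customers b ON a.customer_id = b.id

Result:
product | customer
--------+---------
Router  | Frank   
Stapler | Yara    
Charger | Yara    


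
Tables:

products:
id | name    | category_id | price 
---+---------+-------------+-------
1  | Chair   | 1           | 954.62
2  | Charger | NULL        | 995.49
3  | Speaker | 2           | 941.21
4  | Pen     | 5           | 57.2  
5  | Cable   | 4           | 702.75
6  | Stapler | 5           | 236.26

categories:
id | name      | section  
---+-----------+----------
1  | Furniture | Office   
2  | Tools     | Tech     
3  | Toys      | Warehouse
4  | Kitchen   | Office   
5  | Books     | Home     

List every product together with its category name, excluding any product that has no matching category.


INNER JOIN keeps only products rows whose category_id matches an id in categories. Walk through each product:
  - product 1 (Chair): category_id=1 -> matches Furniture
  - product 2 (Charger): category_id=NULL, no match -> dropped
  - product 3 (Speaker): category_id=2 -> matches Tools
  - product 4 (Pen): category_id=5 -> matches Books
  - product 5 (Cable): category_id=4 -> matches Kitchen
  - product 6 (Stapler): category_id=5 -> matches Books
So 1 of 6 rows is dropped.

SQL:
SELECT a.name, b.name AS category
FROM products a
INNER JOIN categories b ON a.category_id = b.id

Result:
name    | category 
--------+----------
Chair   | Furniture
Speaker | Tools    
Pen     | Books    
Cable   | Kitchen  
Stapler | Books    


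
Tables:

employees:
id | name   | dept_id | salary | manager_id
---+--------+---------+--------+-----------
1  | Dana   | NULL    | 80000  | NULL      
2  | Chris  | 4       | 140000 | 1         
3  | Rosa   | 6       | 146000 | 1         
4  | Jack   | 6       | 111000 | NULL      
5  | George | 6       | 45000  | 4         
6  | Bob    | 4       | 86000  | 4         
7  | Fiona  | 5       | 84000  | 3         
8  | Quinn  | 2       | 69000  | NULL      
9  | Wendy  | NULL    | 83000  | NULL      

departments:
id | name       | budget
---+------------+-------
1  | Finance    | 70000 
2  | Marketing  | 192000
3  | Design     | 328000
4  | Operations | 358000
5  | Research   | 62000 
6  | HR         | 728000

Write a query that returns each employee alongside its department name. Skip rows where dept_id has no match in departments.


INNER JOIN keeps only employees rows whose dept_id matches an id in departments. Walk through each employee:
  - employee 1 (Dana): dept_id=NULL, no match -> dropped
  - employee 2 (Chris): dept_id=4 -> matches Operations
  - employee 3 (Rosa): dept_id=6 -> matches HR
  - employee 4 (Jack): dept_id=6 -> matches HR
  - employee 5 (George): dept_id=6 -> matches HR
  - employee 6 (Bob): dept_id=4 -> matches Operations
  - employee 7 (Fiona): dept_id=5 -> matches Research
  - employee 8 (Quinn): dept_id=2 -> matches Marketing
  - employee 9 (Wendy): dept_id=NULL, no match -> dropped
So 2 of 9 rows are dropped.

SQL:
SELECT a.name, b.name AS department
FROM employees a
INNER JOIN departments b ON a.dept_id = b.id

Result:
name   | department
-------+-----------
Chris  | Operations
Rosa   | HR        
Jack   | HR        
George | HR        
Bob    | Operations
Fiona  | Research  
Quinn  | Marketing 


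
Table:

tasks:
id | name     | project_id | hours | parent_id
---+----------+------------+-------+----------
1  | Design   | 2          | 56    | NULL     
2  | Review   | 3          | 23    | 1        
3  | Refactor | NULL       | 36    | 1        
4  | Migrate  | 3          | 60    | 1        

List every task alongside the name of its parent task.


This is a self-join: tasks is joined to a second copy of itself, matching each row's parent_id to another row's id. Use LEFT JOIN so rows with parent_id=NULL are kept.
  - task 1 (Design): parent_id=NULL -> NULL
  - task 2 (Review): parent_id=1 -> Design
  - task 3 (Refactor): parent_id=1 -> Design
  - task 4 (Migrate): parent_id=1 -> Design

SQL:
SELECT a.name AS item, b.name AS parent
FROM tasks a
LEFT JOIN tasks b ON a.parent_id = b.id

Result:
item     | parent
---------+-------
Design   | NULL  
Review   | Design
Refactor | Design
Migrate  | Design


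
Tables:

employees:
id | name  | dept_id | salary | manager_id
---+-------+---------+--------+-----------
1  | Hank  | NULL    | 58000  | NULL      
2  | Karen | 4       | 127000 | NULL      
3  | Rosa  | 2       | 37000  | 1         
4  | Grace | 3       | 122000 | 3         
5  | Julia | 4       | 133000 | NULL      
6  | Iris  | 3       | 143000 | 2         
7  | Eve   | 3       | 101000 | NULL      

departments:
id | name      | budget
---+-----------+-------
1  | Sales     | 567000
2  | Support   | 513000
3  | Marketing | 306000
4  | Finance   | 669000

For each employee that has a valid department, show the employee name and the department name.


INNER JOIN keeps only employees rows whose dept_id matches an id in departments. Walk through each employee:
  - employee 1 (Hank): dept_id=NULL, no match -> dropped
  - employee 2 (Karen): dept_id=4 -> matches Finance
  - employee 3 (Rosa): dept_id=2 -> matches Support
  - employee 4 (Grace): dept_id=3 -> matches Marketing
  - employee 5 (Julia): dept_id=4 -> matches Finance
  - employee 6 (Iris): dept_id=3 -> matches Marketing
  - employee 7 (Eve): dept_id=3 -> matches Marketing
So 1 of 7 rows is dropped.

SQL:
SELECT a.name, b.name AS department
FROM employees a
INNER JOIN departments b ON a.dept_id = b.id

Result:
name  | department
------+-----------
Karen | Finance   
Rosa  | Support   
Grace | Marketing 
Julia | Finance   
Iris  | Marketing 
Eve   | Marketing 


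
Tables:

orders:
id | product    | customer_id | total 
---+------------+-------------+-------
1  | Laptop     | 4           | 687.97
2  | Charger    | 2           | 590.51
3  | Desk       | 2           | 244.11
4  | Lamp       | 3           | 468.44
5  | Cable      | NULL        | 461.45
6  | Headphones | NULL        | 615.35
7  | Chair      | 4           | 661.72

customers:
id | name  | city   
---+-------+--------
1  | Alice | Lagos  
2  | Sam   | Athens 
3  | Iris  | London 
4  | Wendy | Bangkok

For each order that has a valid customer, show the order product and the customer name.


INNER JOIN keeps only orders rows whose customer_id matches an id in customers. Walk through each order:
  - order 1 (Laptop): customer_id=4 -> matches Wendy
  - order 2 (Charger): customer_id=2 -> matches Sam
  - order 3 (Desk): customer_id=2 -> matches Sam
  - order 4 (Lamp): customer_id=3 -> matches Iris
  - order 5 (Cable): customer_id=NULL, no match -> dropped
  - order 6 (Headphones): customer_id=NULL, no match -> dropped
  - order 7 (Chair): customer_id=4 -> matches Wendy
So 2 of 7 rows are dropped.

SQL:
SELECT a.product, b.name AS customer
FROM orders a
INNER JOIN customers b ON a.customer_id = b.id

Result:
product | customer
--------+---------
Laptop  | Wendy   
Charger | Sam     
Desk    | Sam     
Lamp    | Iris    
Chair   | Wendy   


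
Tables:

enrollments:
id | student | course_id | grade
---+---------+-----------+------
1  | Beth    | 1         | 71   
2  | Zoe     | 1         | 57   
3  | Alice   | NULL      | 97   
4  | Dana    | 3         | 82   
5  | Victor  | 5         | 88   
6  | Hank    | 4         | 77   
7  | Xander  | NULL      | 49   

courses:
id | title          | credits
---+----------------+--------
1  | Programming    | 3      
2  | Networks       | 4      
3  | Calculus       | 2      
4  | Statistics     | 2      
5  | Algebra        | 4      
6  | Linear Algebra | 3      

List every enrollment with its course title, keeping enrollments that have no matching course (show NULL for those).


LEFT JOIN keeps every row from enrollments (the left table); where course_id has no match in courses, the course columns become NULL. Walk through each enrollment:
  - enrollment 1 (Beth): course_id=1 -> matches Programming
  - enrollment 2 (Zoe): course_id=1 -> matches Programming
  - enrollment 3 (Alice): course_id=NULL, no match -> kept with NULL
  - enrollment 4 (Dana): course_id=3 -> matches Calculus
  - enrollment 5 (Victor): course_id=5 -> matches Algebra
  - enrollment 6 (Hank): course_id=4 -> matches Statistics
  - enrollment 7 (Xander): course_id=NULL, no match -> kept with NULL
All 7 rows appear; 2 have NULL course.

SQL:
SELECT a.student, b.title AS course
FROM enrollments a
LEFT JOIN courses b ON a.course_id = b.id

Result:
student | course     
--------+------------
Beth    | Programming
Zoe     | Programming
Alice   | NULL       
Dana    | Calculus   
Victor  | Algebra    
Hank    | Statistics 
Xander  | NULL       


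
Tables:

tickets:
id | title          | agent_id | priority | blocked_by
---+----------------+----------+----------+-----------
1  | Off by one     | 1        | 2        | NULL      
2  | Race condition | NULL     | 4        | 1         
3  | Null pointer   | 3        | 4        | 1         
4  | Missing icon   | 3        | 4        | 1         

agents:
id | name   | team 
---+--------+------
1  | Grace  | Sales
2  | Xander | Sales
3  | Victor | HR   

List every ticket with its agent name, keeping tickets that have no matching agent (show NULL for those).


LEFT JOIN keeps every row from tickets (the left table); where agent_id has no match in agents, the agent columns become NULL. Walk through each ticket:
  - ticket 1 (Off by one): agent_id=1 -> matches Grace
  - ticket 2 (Race condition): agent_id=NULL, no match -> kept with NULL
  - ticket 3 (Null pointer): agent_id=3 -> matches Victor
  - ticket 4 (Missing icon): agent_id=3 -> matches Victor
All 4 rows appear; 1 has NULL agent.

SQL:
SELECT a.title, b.name AS agent
FROM tickets a
LEFT JOIN agents b ON a.agent_id = b.id

Result:
title          | agent 
---------------+-------
Off by one     | Grace 
Race condition | NULL  
Null pointer   | Victor
Missing icon   | Victor
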